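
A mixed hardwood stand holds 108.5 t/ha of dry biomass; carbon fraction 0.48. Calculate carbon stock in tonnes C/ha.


Formula: Carbon Stock = Biomass * Carbon Fraction
C = 108.5 t/ha * 0.48
C = 52.1 t C/ha

52.1


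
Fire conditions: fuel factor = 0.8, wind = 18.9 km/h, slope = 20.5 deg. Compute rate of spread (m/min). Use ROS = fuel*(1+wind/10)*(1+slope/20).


Formula: ROS = fuel * (1 + wind/10) * (1 + slope/20)
Wind factor = 1 + 18.9/10 = 2.89
Slope factor = 1 + 20.5/20 = 2.025
ROS = 0.8 * 2.89 * 2.025 = 4.68 m/min

4.68


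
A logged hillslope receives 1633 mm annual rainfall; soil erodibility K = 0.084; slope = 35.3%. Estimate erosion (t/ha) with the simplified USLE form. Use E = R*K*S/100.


Formula: E = R * K * S / 100  (simplified USLE)
R * K = 1633 * 0.084 = 137.172
E = 137.172 * 35.3 / 100 = 48.42 t/ha

48.42


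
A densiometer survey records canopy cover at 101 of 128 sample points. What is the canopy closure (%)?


Formula: Canopy closure = covered points / total points * 100
Closure = 101 / 128 * 100
Closure = 0.7891 * 100 = 78.9%

78.9


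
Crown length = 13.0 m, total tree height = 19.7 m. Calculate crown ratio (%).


Formula: Crown Ratio = (Crown Length / Total Height) * 100
CR = (13.0 m / 19.7 m) * 100
CR = 0.6599 * 100 = 66.0%

66.0


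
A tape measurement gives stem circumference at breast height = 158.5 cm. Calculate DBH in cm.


Formula: DBH = C / pi
DBH = 158.5 / pi
pi = 3.14159...
DBH = 50.5 cm

50.5


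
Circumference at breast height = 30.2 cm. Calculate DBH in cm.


Formula: DBH = C / pi
DBH = 30.2 / pi
pi = 3.14159...
DBH = 9.6 cm

9.6


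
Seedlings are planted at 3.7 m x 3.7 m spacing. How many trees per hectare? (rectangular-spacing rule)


Formula: TPH = 10000 m^2/ha / (spacing_x * spacing_y)
Area per tree = 3.7 m * 3.7 m = 13.69 m^2
TPH = 10000 / 13.69 = 730 trees/ha

730


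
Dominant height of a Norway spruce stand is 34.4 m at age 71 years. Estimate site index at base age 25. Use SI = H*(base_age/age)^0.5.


Formula: SI = H_dom * (base_age / age)^0.5
Age ratio = 25 / 71 = 0.35211
sqrt(age_ratio) = 0.59339
SI = 34.4 * 0.59339 = 20.4 m

20.4


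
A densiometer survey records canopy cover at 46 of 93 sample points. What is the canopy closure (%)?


Formula: Canopy closure = covered points / total points * 100
Closure = 46 / 93 * 100
Closure = 0.4946 * 100 = 49.5%

49.5


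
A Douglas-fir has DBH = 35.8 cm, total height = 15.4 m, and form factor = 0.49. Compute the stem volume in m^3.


Formula: V = pi * (DBH/200)^2 * H * ff
Radius = DBH/200 = 35.8/200 = 0.179 m
Radius^2 = 0.179^2 = 0.032041 m^2
V = pi * 0.032041 * 15.4 * 0.49
V = 0.76 m^3

0.76


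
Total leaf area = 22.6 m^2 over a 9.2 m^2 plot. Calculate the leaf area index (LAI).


Formula: LAI = total leaf area / ground area  (dimensionless)
LAI = 22.6 m^2 / 9.2 m^2
LAI = 2.46

2.46


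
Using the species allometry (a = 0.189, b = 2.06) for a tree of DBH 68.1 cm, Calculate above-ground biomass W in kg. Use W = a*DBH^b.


Formula: W = a * DBH^b  (allometric power law)
DBH^b = 68.1^2.06 = 5974.2453
W = 0.189 * 5974.2453 = 1129.1 kg

1129.1


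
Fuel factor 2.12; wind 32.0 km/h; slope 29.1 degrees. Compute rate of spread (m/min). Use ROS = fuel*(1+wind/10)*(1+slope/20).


Formula: ROS = fuel * (1 + wind/10) * (1 + slope/20)
Wind factor = 1 + 32.0/10 = 4.2
Slope factor = 1 + 29.1/20 = 2.455
ROS = 2.12 * 4.2 * 2.455 = 21.86 m/min

21.86


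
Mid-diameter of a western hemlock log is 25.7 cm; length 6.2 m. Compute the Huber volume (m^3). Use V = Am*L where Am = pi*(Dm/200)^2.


Huber: V = Am * L,  Am = pi*(Dm/200)^2
Am = pi*(25.7/200)^2 = 0.051875 m^2
V = 0.051875*6.2 = 0.3216 m^3

0.3216


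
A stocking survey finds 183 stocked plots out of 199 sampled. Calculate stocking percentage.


Formula: Stocking % = stocked plots / total plots * 100
Stocking = 183 / 199 * 100
Stocking = 0.9196 * 100 = 92.0%

92.0


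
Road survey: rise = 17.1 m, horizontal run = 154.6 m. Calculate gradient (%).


Formula: Gradient = rise / run * 100
Gradient = 17.1 / 154.6 * 100 = 11.1%

11.1


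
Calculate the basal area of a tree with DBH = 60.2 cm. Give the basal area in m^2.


Formula: BA = pi * (DBH/2)^2 / 10000  (cm^2 to m^2)
Radius = DBH/2 = 60.2/2 = 30.1 cm
BA = pi * 30.1^2 / 10000
   = 2846.3144 cm^2 / 10000
   = 0.2846 m^2

0.2846


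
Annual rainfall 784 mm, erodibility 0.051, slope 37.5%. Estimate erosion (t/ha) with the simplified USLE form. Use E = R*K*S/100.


Formula: E = R * K * S / 100  (simplified USLE)
R * K = 784 * 0.051 = 39.984
E = 39.984 * 37.5 / 100 = 14.99 t/ha

14.99


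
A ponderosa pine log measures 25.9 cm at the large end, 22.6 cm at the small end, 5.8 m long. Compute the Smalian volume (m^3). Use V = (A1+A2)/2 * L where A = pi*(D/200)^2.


Smalian: V = (A1 + A2)/2 * L,  A = pi*(D/200)^2
A1 = pi*(25.9/200)^2 = 0.052685 m^2
A2 = pi*(22.6/200)^2 = 0.040115 m^2
V = (0.052685+0.040115)/2*5.8 = 0.2691 m^3

0.2691


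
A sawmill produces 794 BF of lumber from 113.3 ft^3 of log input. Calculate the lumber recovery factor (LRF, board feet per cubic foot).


Formula: LRF = Lumber Output (BF) / Log Input (ft^3)
LRF = 794 BF / 113.3 ft^3
LRF = 7.01 BF/ft^3

7.01


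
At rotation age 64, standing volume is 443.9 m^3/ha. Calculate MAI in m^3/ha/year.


Formula: MAI = Total Volume / Stand Age
MAI = 443.9 m^3/ha / 64 years
MAI = 6.94 m^3/ha/year

6.94


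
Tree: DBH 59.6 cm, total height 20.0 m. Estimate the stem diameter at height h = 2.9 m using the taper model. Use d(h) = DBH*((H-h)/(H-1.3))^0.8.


Taper: d(h) = DBH * ((H - h) / (H - 1.3))^0.8
Numerator = H - h = 20.0 - 2.9 = 17.1 m
Denominator = H - 1.3 = 20.0 - 1.3 = 18.7 m
Ratio = 17.1 / 18.7 = 0.91444
d = 59.6 * 0.91444^0.8 = 55.5 cm

55.5


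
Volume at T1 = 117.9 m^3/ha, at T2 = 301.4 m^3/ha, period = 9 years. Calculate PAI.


Formula: PAI = (V_T2 - V_T1) / (T2 - T1)
Volume increment = 301.4 - 117.9 = 183.5 m^3/ha
PAI = 183.5 / 9 = 20.39 m^3/ha/year

20.39


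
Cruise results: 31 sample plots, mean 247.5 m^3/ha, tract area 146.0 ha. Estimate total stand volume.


Formula: Total Volume = Mean Volume per ha * Total Area
Total Volume = 247.5 m^3/ha * 146.0 ha
Total Volume = 36135 m^3

36135


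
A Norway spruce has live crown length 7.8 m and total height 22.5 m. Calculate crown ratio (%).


Formula: Crown Ratio = (Crown Length / Total Height) * 100
CR = (7.8 m / 22.5 m) * 100
CR = 0.3467 * 100 = 34.7%

34.7


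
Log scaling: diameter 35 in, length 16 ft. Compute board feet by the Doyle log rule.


Doyle: BF = (D - 4)^2 * L / 16
Adjusted diameter = 35 - 4 = 31 in
(D-4)^2 = 31^2 = 961
BF = 961 * 16 / 16 = 961 BF

961


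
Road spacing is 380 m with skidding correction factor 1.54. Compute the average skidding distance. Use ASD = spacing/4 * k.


Formula: ASD = (spacing / 4) * correction
Uncorrected distance = spacing / 4 = 380 / 4 = 95 m
ASD = 95 * 1.54 = 146 m

146


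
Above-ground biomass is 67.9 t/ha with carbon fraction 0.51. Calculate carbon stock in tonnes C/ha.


Formula: Carbon Stock = Biomass * Carbon Fraction
C = 67.9 t/ha * 0.51
C = 34.6 t C/ha

34.6


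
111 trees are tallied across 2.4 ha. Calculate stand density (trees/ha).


Formula: Stand Density = N_trees / Area_ha
Density = 111 trees / 2.4 ha
Density = 46 trees/ha

46


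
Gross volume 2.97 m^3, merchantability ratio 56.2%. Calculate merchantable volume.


Formula: MV = V_total * (merchantable_pct / 100)
Merchantable fraction = 56.2% / 100 = 0.562
MV = 2.97 m^3 * 0.562 = 1.669 m^3

1.669


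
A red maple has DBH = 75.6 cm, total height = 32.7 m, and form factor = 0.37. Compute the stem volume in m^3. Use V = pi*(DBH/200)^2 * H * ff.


Formula: V = pi * (DBH/200)^2 * H * ff
Radius = DBH/200 = 75.6/200 = 0.378 m
Radius^2 = 0.378^2 = 0.142884 m^2
V = pi * 0.142884 * 32.7 * 0.37
V = 5.431 m^3

5.431


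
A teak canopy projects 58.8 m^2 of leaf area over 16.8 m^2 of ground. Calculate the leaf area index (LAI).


Formula: LAI = total leaf area / ground area  (dimensionless)
LAI = 58.8 m^2 / 16.8 m^2
LAI = 3.5

3.5


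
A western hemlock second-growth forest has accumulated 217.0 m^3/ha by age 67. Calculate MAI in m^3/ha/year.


Formula: MAI = Total Volume / Stand Age
MAI = 217.0 m^3/ha / 67 years
MAI = 3.24 m^3/ha/year

3.24


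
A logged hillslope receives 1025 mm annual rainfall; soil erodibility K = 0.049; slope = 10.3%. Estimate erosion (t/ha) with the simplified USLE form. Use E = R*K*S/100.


Formula: E = R * K * S / 100  (simplified USLE)
R * K = 1025 * 0.049 = 50.225
E = 50.225 * 10.3 / 100 = 5.17 t/ha

5.17


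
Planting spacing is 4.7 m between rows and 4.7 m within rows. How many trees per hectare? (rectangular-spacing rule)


Formula: TPH = 10000 m^2/ha / (spacing_x * spacing_y)
Area per tree = 4.7 m * 4.7 m = 22.09 m^2
TPH = 10000 / 22.09 = 453 trees/ha

453


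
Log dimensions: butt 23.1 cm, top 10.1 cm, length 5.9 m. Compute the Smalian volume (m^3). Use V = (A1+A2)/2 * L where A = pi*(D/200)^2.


Smalian: V = (A1 + A2)/2 * L,  A = pi*(D/200)^2
A1 = pi*(23.1/200)^2 = 0.04191 m^2
A2 = pi*(10.1/200)^2 = 0.008012 m^2
V = (0.04191+0.008012)/2*5.9 = 0.1473 m^3

0.1473


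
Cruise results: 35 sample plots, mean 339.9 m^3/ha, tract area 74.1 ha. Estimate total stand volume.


Formula: Total Volume = Mean Volume per ha * Total Area
Total Volume = 339.9 m^3/ha * 74.1 ha
Total Volume = 25187 m^3

25187


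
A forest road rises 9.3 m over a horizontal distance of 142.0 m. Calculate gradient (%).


Formula: Gradient = rise / run * 100
Gradient = 9.3 / 142.0 * 100 = 6.5%

6.5


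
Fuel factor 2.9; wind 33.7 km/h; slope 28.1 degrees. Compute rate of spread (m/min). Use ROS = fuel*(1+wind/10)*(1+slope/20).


Formula: ROS = fuel * (1 + wind/10) * (1 + slope/20)
Wind factor = 1 + 33.7/10 = 4.37
Slope factor = 1 + 28.1/20 = 2.405
ROS = 2.9 * 4.37 * 2.405 = 30.48 m/min

30.48


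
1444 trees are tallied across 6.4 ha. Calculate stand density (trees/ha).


Formula: Stand Density = N_trees / Area_ha
Density = 1444 trees / 6.4 ha
Density = 226 trees/ha

226


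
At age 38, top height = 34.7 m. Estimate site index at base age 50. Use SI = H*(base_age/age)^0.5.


Formula: SI = H_dom * (base_age / age)^0.5
Age ratio = 50 / 38 = 1.31579
sqrt(age_ratio) = 1.14708
SI = 34.7 * 1.14708 = 39.8 m

39.8


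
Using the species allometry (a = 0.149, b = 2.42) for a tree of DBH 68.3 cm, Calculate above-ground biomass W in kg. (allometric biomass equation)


Formula: W = a * DBH^b  (allometric power law)
DBH^b = 68.3^2.42 = 27497.8098
W = 0.149 * 27497.8098 = 4097.2 kg

4097.2


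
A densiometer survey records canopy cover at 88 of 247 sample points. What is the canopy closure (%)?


Formula: Canopy closure = covered points / total points * 100
Closure = 88 / 247 * 100
Closure = 0.3563 * 100 = 35.6%

35.6


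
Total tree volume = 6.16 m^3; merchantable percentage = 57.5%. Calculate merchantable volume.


Formula: MV = V_total * (merchantable_pct / 100)
Merchantable fraction = 57.5% / 100 = 0.575
MV = 6.16 m^3 * 0.575 = 3.542 m^3

3.542


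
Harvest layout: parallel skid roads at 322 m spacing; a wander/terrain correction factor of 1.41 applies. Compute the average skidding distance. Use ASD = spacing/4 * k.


Formula: ASD = (spacing / 4) * correction
Uncorrected distance = spacing / 4 = 322 / 4 = 80.5 m
ASD = 80.5 * 1.41 = 114 m

114


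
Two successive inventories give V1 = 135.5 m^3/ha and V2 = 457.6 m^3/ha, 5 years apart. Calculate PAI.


Formula: PAI = (V_T2 - V_T1) / (T2 - T1)
Volume increment = 457.6 - 135.5 = 322.1 m^3/ha
PAI = 322.1 / 5 = 64.42 m^3/ha/year

64.42


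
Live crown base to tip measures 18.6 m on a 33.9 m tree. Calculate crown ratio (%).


Formula: Crown Ratio = (Crown Length / Total Height) * 100
CR = (18.6 m / 33.9 m) * 100
CR = 0.5487 * 100 = 54.9%

54.9


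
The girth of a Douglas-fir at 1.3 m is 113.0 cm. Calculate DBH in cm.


Formula: DBH = C / pi
DBH = 113.0 / pi
pi = 3.14159...
DBH = 36.0 cm

36.0


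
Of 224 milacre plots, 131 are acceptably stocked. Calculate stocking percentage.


Formula: Stocking % = stocked plots / total plots * 100
Stocking = 131 / 224 * 100
Stocking = 0.5848 * 100 = 58.5%

58.5


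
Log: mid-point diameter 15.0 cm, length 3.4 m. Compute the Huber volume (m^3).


Huber: V = Am * L,  Am = pi*(Dm/200)^2
Am = pi*(15.0/200)^2 = 0.017671 m^2
V = 0.017671*3.4 = 0.0601 m^3

0.0601


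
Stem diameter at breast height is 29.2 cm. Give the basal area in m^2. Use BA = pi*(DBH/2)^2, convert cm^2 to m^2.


Formula: BA = pi * (DBH/2)^2 / 10000  (cm^2 to m^2)
Radius = DBH/2 = 29.2/2 = 14.6 cm
BA = pi * 14.6^2 / 10000
   = 669.6619 cm^2 / 10000
   = 0.067 m^2

0.067


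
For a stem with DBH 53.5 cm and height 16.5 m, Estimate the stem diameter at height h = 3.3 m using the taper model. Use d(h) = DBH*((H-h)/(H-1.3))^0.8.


Taper: d(h) = DBH * ((H - h) / (H - 1.3))^0.8
Numerator = H - h = 16.5 - 3.3 = 13.2 m
Denominator = H - 1.3 = 16.5 - 1.3 = 15.2 m
Ratio = 13.2 / 15.2 = 0.86842
d = 53.5 * 0.86842^0.8 = 47.8 cm

47.8


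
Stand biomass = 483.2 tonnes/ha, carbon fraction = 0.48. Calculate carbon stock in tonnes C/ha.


Formula: Carbon Stock = Biomass * Carbon Fraction
C = 483.2 t/ha * 0.48
C = 231.9 t C/ha

231.9


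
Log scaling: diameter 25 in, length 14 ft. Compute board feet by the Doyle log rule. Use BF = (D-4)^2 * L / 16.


Doyle: BF = (D - 4)^2 * L / 16
Adjusted diameter = 25 - 4 = 21 in
(D-4)^2 = 21^2 = 441
BF = 441 * 14 / 16 = 386 BF

386


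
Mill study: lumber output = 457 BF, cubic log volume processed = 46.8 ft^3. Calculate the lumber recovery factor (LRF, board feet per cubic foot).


Formula: LRF = Lumber Output (BF) / Log Input (ft^3)
LRF = 457 BF / 46.8 ft^3
LRF = 9.76 BF/ft^3

9.76


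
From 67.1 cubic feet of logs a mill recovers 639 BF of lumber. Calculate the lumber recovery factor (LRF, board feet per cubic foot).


Formula: LRF = Lumber Output (BF) / Log Input (ft^3)
LRF = 639 BF / 67.1 ft^3
LRF = 9.52 BF/ft^3

9.52


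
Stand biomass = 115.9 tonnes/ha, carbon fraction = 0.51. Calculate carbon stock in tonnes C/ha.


Formula: Carbon Stock = Biomass * Carbon Fraction
C = 115.9 t/ha * 0.51
C = 59.1 t C/ha

59.1


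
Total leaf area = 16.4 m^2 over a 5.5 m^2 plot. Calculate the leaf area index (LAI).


Formula: LAI = total leaf area / ground area  (dimensionless)
LAI = 16.4 m^2 / 5.5 m^2
LAI = 2.98

2.98


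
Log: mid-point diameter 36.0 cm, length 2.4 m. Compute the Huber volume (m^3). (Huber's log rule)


Huber: V = Am * L,  Am = pi*(Dm/200)^2
Am = pi*(36.0/200)^2 = 0.101788 m^2
V = 0.101788*2.4 = 0.2443 m^3

0.2443


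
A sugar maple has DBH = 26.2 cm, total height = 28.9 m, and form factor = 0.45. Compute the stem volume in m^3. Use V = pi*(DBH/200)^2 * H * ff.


Formula: V = pi * (DBH/200)^2 * H * ff
Radius = DBH/200 = 26.2/200 = 0.131 m
Radius^2 = 0.131^2 = 0.017161 m^2
V = pi * 0.017161 * 28.9 * 0.45
V = 0.701 m^3

0.701


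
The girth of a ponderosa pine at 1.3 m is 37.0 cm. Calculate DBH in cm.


Formula: DBH = C / pi
DBH = 37.0 / pi
pi = 3.14159...
DBH = 11.8 cm

11.8


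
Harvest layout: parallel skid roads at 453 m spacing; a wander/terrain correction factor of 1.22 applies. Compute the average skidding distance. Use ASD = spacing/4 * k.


Formula: ASD = (spacing / 4) * correction
Uncorrected distance = spacing / 4 = 453 / 4 = 113.25 m
ASD = 113.25 * 1.22 = 138 m

138


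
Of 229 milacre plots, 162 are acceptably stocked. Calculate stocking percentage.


Formula: Stocking % = stocked plots / total plots * 100
Stocking = 162 / 229 * 100
Stocking = 0.7074 * 100 = 70.7%

70.7


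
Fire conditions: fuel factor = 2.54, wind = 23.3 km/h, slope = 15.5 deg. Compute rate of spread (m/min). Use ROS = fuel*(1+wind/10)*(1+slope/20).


Formula: ROS = fuel * (1 + wind/10) * (1 + slope/20)
Wind factor = 1 + 23.3/10 = 3.33
Slope factor = 1 + 15.5/20 = 1.775
ROS = 2.54 * 3.33 * 1.775 = 15.01 m/min

15.01


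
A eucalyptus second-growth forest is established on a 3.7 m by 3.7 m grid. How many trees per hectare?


Formula: TPH = 10000 m^2/ha / (spacing_x * spacing_y)
Area per tree = 3.7 m * 3.7 m = 13.69 m^2
TPH = 10000 / 13.69 = 730 trees/ha

730


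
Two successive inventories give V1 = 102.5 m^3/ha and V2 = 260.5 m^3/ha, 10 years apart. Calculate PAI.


Formula: PAI = (V_T2 - V_T1) / (T2 - T1)
Volume increment = 260.5 - 102.5 = 158.0 m^3/ha
PAI = 158.0 / 10 = 15.8 m^3/ha/year

15.8


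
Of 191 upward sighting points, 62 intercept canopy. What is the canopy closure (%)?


Formula: Canopy closure = covered points / total points * 100
Closure = 62 / 191 * 100
Closure = 0.3246 * 100 = 32.5%

32.5


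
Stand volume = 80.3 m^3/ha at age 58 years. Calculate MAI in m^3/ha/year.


Formula: MAI = Total Volume / Stand Age
MAI = 80.3 m^3/ha / 58 years
MAI = 1.38 m^3/ha/year

1.38


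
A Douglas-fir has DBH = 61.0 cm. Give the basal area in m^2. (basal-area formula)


Formula: BA = pi * (DBH/2)^2 / 10000  (cm^2 to m^2)
Radius = DBH/2 = 61.0/2 = 30.5 cm
BA = pi * 30.5^2 / 10000
   = 2922.4666 cm^2 / 10000
   = 0.2922 m^2

0.2922


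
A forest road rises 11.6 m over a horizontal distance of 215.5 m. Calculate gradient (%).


Formula: Gradient = rise / run * 100
Gradient = 11.6 / 215.5 * 100 = 5.4%

5.4


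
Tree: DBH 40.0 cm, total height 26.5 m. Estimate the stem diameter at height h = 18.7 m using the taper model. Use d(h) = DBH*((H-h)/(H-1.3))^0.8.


Taper: d(h) = DBH * ((H - h) / (H - 1.3))^0.8
Numerator = H - h = 26.5 - 18.7 = 7.8 m
Denominator = H - 1.3 = 26.5 - 1.3 = 25.2 m
Ratio = 7.8 / 25.2 = 0.30952
d = 40.0 * 0.30952^0.8 = 15.7 cm

15.7


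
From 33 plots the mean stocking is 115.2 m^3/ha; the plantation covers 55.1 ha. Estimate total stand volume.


Formula: Total Volume = Mean Volume per ha * Total Area
Total Volume = 115.2 m^3/ha * 55.1 ha
Total Volume = 6348 m^3

6348


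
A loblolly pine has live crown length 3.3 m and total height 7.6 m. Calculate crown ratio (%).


Formula: Crown Ratio = (Crown Length / Total Height) * 100
CR = (3.3 m / 7.6 m) * 100
CR = 0.4342 * 100 = 43.4%

43.4


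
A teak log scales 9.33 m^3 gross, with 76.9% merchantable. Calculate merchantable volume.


Formula: MV = V_total * (merchantable_pct / 100)
Merchantable fraction = 76.9% / 100 = 0.769
MV = 9.33 m^3 * 0.769 = 7.175 m^3

7.175


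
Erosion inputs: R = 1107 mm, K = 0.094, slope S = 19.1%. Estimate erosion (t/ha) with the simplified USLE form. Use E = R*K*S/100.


Formula: E = R * K * S / 100  (simplified USLE)
R * K = 1107 * 0.094 = 104.058
E = 104.058 * 19.1 / 100 = 19.88 t/ha

19.88


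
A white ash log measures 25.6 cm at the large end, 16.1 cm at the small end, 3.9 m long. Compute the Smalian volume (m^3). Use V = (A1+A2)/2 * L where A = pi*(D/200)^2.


Smalian: V = (A1 + A2)/2 * L,  A = pi*(D/200)^2
A1 = pi*(25.6/200)^2 = 0.051472 m^2
A2 = pi*(16.1/200)^2 = 0.020358 m^2
V = (0.051472+0.020358)/2*3.9 = 0.1401 m^3

0.1401


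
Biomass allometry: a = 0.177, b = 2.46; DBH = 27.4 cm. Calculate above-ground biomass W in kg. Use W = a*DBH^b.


Formula: W = a * DBH^b  (allometric power law)
DBH^b = 27.4^2.46 = 3442.44
W = 0.177 * 3442.44 = 609.3 kg

609.3


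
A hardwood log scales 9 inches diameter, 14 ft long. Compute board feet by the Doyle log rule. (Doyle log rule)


Doyle: BF = (D - 4)^2 * L / 16
Adjusted diameter = 9 - 4 = 5 in
(D-4)^2 = 5^2 = 25
BF = 25 * 14 / 16 = 22 BF

22


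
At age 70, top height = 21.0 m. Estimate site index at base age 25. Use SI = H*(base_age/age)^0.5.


Formula: SI = H_dom * (base_age / age)^0.5
Age ratio = 25 / 70 = 0.35714
sqrt(age_ratio) = 0.59761
SI = 21.0 * 0.59761 = 12.5 m

12.5


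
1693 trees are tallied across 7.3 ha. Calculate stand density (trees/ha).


Formula: Stand Density = N_trees / Area_ha
Density = 1693 trees / 7.3 ha
Density = 232 trees/ha

232


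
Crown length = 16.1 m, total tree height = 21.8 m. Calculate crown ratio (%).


Formula: Crown Ratio = (Crown Length / Total Height) * 100
CR = (16.1 m / 21.8 m) * 100
CR = 0.7385 * 100 = 73.9%

73.9


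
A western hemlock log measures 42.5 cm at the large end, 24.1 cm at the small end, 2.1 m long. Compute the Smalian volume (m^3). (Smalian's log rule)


Smalian: V = (A1 + A2)/2 * L,  A = pi*(D/200)^2
A1 = pi*(42.5/200)^2 = 0.141863 m^2
A2 = pi*(24.1/200)^2 = 0.045617 m^2
V = (0.141863+0.045617)/2*2.1 = 0.1969 m^3

0.1969


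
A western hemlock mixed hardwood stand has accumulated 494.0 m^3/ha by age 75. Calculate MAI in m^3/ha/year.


Formula: MAI = Total Volume / Stand Age
MAI = 494.0 m^3/ha / 75 years
MAI = 6.59 m^3/ha/year

6.59


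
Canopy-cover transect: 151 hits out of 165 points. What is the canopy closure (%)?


Formula: Canopy closure = covered points / total points * 100
Closure = 151 / 165 * 100
Closure = 0.9152 * 100 = 91.5%

91.5


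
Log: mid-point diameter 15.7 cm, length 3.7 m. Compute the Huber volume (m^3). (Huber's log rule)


Huber: V = Am * L,  Am = pi*(Dm/200)^2
Am = pi*(15.7/200)^2 = 0.019359 m^2
V = 0.019359*3.7 = 0.0716 m^3

0.0716


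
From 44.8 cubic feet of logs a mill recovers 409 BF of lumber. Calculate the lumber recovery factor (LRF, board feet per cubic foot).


Formula: LRF = Lumber Output (BF) / Log Input (ft^3)
LRF = 409 BF / 44.8 ft^3
LRF = 9.13 BF/ft^3

9.13


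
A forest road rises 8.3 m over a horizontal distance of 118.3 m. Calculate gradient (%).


Formula: Gradient = rise / run * 100
Gradient = 8.3 / 118.3 * 100 = 7.0%

7.0


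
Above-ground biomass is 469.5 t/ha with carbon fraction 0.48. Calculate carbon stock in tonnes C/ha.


Formula: Carbon Stock = Biomass * Carbon Fraction
C = 469.5 t/ha * 0.48
C = 225.4 t C/ha

225.4


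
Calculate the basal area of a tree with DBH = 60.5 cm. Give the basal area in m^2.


Formula: BA = pi * (DBH/2)^2 / 10000  (cm^2 to m^2)
Radius = DBH/2 = 60.5/2 = 30.25 cm
BA = pi * 30.25^2 / 10000
   = 2874.7536 cm^2 / 10000
   = 0.2875 m^2

0.2875


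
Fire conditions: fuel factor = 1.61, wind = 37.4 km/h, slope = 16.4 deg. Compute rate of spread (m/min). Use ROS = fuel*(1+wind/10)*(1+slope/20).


Formula: ROS = fuel * (1 + wind/10) * (1 + slope/20)
Wind factor = 1 + 37.4/10 = 4.74
Slope factor = 1 + 16.4/20 = 1.82
ROS = 1.61 * 4.74 * 1.82 = 13.89 m/min

13.89


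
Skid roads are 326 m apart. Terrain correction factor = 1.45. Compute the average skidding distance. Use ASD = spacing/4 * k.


Formula: ASD = (spacing / 4) * correction
Uncorrected distance = spacing / 4 = 326 / 4 = 81.5 m
ASD = 81.5 * 1.45 = 118 m

118


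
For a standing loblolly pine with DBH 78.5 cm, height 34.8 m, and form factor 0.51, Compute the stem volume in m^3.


Formula: V = pi * (DBH/200)^2 * H * ff
Radius = DBH/200 = 78.5/200 = 0.3925 m
Radius^2 = 0.3925^2 = 0.15405625 m^2
V = pi * 0.15405625 * 34.8 * 0.51
V = 8.59 m^3

8.59


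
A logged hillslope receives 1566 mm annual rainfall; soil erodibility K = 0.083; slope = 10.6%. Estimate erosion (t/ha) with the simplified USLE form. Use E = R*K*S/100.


Formula: E = R * K * S / 100  (simplified USLE)
R * K = 1566 * 0.083 = 129.978
E = 129.978 * 10.6 / 100 = 13.78 t/ha

13.78


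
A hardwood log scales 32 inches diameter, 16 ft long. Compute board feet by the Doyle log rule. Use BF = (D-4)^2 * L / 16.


Doyle: BF = (D - 4)^2 * L / 16
Adjusted diameter = 32 - 4 = 28 in
(D-4)^2 = 28^2 = 784
BF = 784 * 16 / 16 = 784 BF

784


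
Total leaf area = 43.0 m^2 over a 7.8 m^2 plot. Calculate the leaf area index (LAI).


Formula: LAI = total leaf area / ground area  (dimensionless)
LAI = 43.0 m^2 / 7.8 m^2
LAI = 5.51

5.51


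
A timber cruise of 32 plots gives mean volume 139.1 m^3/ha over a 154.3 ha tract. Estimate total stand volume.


Formula: Total Volume = Mean Volume per ha * Total Area
Total Volume = 139.1 m^3/ha * 154.3 ha
Total Volume = 21463 m^3

21463


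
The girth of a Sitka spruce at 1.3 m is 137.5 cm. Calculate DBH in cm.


Formula: DBH = C / pi
DBH = 137.5 / pi
pi = 3.14159...
DBH = 43.8 cm

43.8


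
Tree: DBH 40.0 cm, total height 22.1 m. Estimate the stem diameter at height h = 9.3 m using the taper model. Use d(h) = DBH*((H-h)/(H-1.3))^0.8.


Taper: d(h) = DBH * ((H - h) / (H - 1.3))^0.8
Numerator = H - h = 22.1 - 9.3 = 12.8 m
Denominator = H - 1.3 = 22.1 - 1.3 = 20.8 m
Ratio = 12.8 / 20.8 = 0.61538
d = 40.0 * 0.61538^0.8 = 27.1 cm

27.1


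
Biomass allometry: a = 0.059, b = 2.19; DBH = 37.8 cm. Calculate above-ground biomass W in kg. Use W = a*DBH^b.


Formula: W = a * DBH^b  (allometric power law)
DBH^b = 37.8^2.19 = 2849.0957
W = 0.059 * 2849.0957 = 168.1 kg

168.1


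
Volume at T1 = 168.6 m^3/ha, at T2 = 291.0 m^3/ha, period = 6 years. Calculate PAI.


Formula: PAI = (V_T2 - V_T1) / (T2 - T1)
Volume increment = 291.0 - 168.6 = 122.4 m^3/ha
PAI = 122.4 / 6 = 20.4 m^3/ha/year

20.4


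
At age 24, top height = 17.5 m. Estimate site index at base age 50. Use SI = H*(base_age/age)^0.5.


Formula: SI = H_dom * (base_age / age)^0.5
Age ratio = 50 / 24 = 2.08333
sqrt(age_ratio) = 1.44338
SI = 17.5 * 1.44338 = 25.3 m

25.3


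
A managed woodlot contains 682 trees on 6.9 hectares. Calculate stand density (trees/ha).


Formula: Stand Density = N_trees / Area_ha
Density = 682 trees / 6.9 ha
Density = 99 trees/ha

99


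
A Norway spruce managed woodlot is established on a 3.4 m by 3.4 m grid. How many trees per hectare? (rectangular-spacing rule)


Formula: TPH = 10000 m^2/ha / (spacing_x * spacing_y)
Area per tree = 3.4 m * 3.4 m = 11.56 m^2
TPH = 10000 / 11.56 = 865 trees/ha

865


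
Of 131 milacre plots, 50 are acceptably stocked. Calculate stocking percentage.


Formula: Stocking % = stocked plots / total plots * 100
Stocking = 50 / 131 * 100
Stocking = 0.3817 * 100 = 38.2%

38.2


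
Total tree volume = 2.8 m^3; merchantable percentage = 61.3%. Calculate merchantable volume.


Formula: MV = V_total * (merchantable_pct / 100)
Merchantable fraction = 61.3% / 100 = 0.613
MV = 2.8 m^3 * 0.613 = 1.716 m^3

1.716


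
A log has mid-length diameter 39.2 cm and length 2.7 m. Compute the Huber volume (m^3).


Huber: V = Am * L,  Am = pi*(Dm/200)^2
Am = pi*(39.2/200)^2 = 0.120687 m^2
V = 0.120687*2.7 = 0.3259 m^3

0.3259


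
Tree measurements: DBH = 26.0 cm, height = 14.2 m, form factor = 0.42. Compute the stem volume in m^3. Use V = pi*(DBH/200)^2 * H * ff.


Formula: V = pi * (DBH/200)^2 * H * ff
Radius = DBH/200 = 26.0/200 = 0.13 m
Radius^2 = 0.13^2 = 0.0169 m^2
V = pi * 0.0169 * 14.2 * 0.42
V = 0.317 m^3

0.317


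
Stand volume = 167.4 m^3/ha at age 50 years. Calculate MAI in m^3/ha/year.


Formula: MAI = Total Volume / Stand Age
MAI = 167.4 m^3/ha / 50 years
MAI = 3.35 m^3/ha/year

3.35


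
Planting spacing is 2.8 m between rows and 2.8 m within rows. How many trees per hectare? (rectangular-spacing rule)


Formula: TPH = 10000 m^2/ha / (spacing_x * spacing_y)
Area per tree = 2.8 m * 2.8 m = 7.84 m^2
TPH = 10000 / 7.84 = 1276 trees/ha

1276


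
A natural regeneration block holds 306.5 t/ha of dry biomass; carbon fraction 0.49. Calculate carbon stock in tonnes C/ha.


Formula: Carbon Stock = Biomass * Carbon Fraction
C = 306.5 t/ha * 0.49
C = 150.2 t C/ha

150.2


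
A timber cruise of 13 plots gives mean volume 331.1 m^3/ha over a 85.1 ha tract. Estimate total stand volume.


Formula: Total Volume = Mean Volume per ha * Total Area
Total Volume = 331.1 m^3/ha * 85.1 ha
Total Volume = 28177 m^3

28177


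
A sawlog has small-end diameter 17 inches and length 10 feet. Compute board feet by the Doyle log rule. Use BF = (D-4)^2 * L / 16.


Doyle: BF = (D - 4)^2 * L / 16
Adjusted diameter = 17 - 4 = 13 in
(D-4)^2 = 13^2 = 169
BF = 169 * 10 / 16 = 106 BF

106


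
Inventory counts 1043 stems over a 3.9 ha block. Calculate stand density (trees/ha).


Formula: Stand Density = N_trees / Area_ha
Density = 1043 trees / 3.9 ha
Density = 267 trees/ha

267


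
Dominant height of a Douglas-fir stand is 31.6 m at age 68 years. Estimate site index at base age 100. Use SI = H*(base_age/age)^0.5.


Formula: SI = H_dom * (base_age / age)^0.5
Age ratio = 100 / 68 = 1.47059
sqrt(age_ratio) = 1.21268
SI = 31.6 * 1.21268 = 38.3 m

38.3


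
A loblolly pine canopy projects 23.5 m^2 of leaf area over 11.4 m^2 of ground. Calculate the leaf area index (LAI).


Formula: LAI = total leaf area / ground area  (dimensionless)
LAI = 23.5 m^2 / 11.4 m^2
LAI = 2.06

2.06


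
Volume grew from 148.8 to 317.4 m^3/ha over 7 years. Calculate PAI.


Formula: PAI = (V_T2 - V_T1) / (T2 - T1)
Volume increment = 317.4 - 148.8 = 168.6 m^3/ha
PAI = 168.6 / 7 = 24.09 m^3/ha/year

24.09


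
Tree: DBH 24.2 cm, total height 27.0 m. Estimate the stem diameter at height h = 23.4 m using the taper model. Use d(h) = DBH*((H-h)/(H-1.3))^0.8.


Taper: d(h) = DBH * ((H - h) / (H - 1.3))^0.8
Numerator = H - h = 27.0 - 23.4 = 3.6 m
Denominator = H - 1.3 = 27.0 - 1.3 = 25.7 m
Ratio = 3.6 / 25.7 = 0.14008
d = 24.2 * 0.14008^0.8 = 5.0 cm

5.0


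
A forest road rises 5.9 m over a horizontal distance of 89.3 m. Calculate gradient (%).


Formula: Gradient = rise / run * 100
Gradient = 5.9 / 89.3 * 100 = 6.6%

6.6


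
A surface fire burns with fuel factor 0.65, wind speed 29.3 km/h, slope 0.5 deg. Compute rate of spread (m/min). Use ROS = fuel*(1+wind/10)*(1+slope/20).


Formula: ROS = fuel * (1 + wind/10) * (1 + slope/20)
Wind factor = 1 + 29.3/10 = 3.93
Slope factor = 1 + 0.5/20 = 1.025
ROS = 0.65 * 3.93 * 1.025 = 2.62 m/min

2.62


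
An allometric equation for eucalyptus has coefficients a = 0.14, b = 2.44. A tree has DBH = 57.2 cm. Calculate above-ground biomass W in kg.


Formula: W = a * DBH^b  (allometric power law)
DBH^b = 57.2^2.44 = 19410.9285
W = 0.14 * 19410.9285 = 2717.5 kg

2717.5


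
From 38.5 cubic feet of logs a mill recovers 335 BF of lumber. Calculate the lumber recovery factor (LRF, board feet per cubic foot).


Formula: LRF = Lumber Output (BF) / Log Input (ft^3)
LRF = 335 BF / 38.5 ft^3
LRF = 8.7 BF/ft^3

8.7


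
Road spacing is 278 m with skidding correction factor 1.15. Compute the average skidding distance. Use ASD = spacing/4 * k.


Formula: ASD = (spacing / 4) * correction
Uncorrected distance = spacing / 4 = 278 / 4 = 69.5 m
ASD = 69.5 * 1.15 = 80 m

80


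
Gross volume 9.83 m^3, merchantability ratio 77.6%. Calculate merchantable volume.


Formula: MV = V_total * (merchantable_pct / 100)
Merchantable fraction = 77.6% / 100 = 0.776
MV = 9.83 m^3 * 0.776 = 7.628 m^3

7.628


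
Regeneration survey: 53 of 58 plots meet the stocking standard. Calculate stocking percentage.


Formula: Stocking % = stocked plots / total plots * 100
Stocking = 53 / 58 * 100
Stocking = 0.9138 * 100 = 91.4%

91.4


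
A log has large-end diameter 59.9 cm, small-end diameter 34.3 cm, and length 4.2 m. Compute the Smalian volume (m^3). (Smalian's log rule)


Smalian: V = (A1 + A2)/2 * L,  A = pi*(D/200)^2
A1 = pi*(59.9/200)^2 = 0.281802 m^2
A2 = pi*(34.3/200)^2 = 0.092401 m^2
V = (0.281802+0.092401)/2*4.2 = 0.7858 m^3

0.7858


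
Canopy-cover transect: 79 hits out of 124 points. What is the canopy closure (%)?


Formula: Canopy closure = covered points / total points * 100
Closure = 79 / 124 * 100
Closure = 0.6371 * 100 = 63.7%

63.7


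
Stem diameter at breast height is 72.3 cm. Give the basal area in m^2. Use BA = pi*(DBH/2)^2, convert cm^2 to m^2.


Formula: BA = pi * (DBH/2)^2 / 10000  (cm^2 to m^2)
Radius = DBH/2 = 72.3/2 = 36.15 cm
BA = pi * 36.15^2 / 10000
   = 4105.504 cm^2 / 10000
   = 0.4106 m^2

0.4106


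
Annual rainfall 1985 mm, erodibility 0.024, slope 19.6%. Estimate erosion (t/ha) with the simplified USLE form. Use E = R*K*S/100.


Formula: E = R * K * S / 100  (simplified USLE)
R * K = 1985 * 0.024 = 47.64
E = 47.64 * 19.6 / 100 = 9.34 t/ha

9.34


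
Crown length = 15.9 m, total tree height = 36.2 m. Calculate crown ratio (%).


Formula: Crown Ratio = (Crown Length / Total Height) * 100
CR = (15.9 m / 36.2 m) * 100
CR = 0.4392 * 100 = 43.9%

43.9


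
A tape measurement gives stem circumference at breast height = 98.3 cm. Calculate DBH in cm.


Formula: DBH = C / pi
DBH = 98.3 / pi
pi = 3.14159...
DBH = 31.3 cm

31.3


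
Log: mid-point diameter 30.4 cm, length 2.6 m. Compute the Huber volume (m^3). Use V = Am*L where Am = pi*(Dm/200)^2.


Huber: V = Am * L,  Am = pi*(Dm/200)^2
Am = pi*(30.4/200)^2 = 0.072583 m^2
V = 0.072583*2.6 = 0.1887 m^3

0.1887


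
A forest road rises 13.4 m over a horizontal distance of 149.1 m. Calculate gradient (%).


Formula: Gradient = rise / run * 100
Gradient = 13.4 / 149.1 * 100 = 9.0%

9.0


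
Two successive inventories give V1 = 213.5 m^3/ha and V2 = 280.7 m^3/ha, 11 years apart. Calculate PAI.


Formula: PAI = (V_T2 - V_T1) / (T2 - T1)
Volume increment = 280.7 - 213.5 = 67.2 m^3/ha
PAI = 67.2 / 11 = 6.11 m^3/ha/year

6.11


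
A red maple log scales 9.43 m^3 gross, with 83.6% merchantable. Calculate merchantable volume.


Formula: MV = V_total * (merchantable_pct / 100)
Merchantable fraction = 83.6% / 100 = 0.836
MV = 9.43 m^3 * 0.836 = 7.883 m^3

7.883


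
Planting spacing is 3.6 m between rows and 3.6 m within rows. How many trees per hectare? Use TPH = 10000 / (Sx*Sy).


Formula: TPH = 10000 m^2/ha / (spacing_x * spacing_y)
Area per tree = 3.6 m * 3.6 m = 12.96 m^2
TPH = 10000 / 12.96 = 772 trees/ha

772


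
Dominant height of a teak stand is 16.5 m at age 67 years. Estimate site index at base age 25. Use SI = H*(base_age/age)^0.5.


Formula: SI = H_dom * (base_age / age)^0.5
Age ratio = 25 / 67 = 0.37313
sqrt(age_ratio) = 0.61085
SI = 16.5 * 0.61085 = 10.1 m

10.1


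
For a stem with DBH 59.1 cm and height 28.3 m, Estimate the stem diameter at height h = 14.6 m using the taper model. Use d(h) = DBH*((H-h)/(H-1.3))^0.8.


Taper: d(h) = DBH * ((H - h) / (H - 1.3))^0.8
Numerator = H - h = 28.3 - 14.6 = 13.7 m
Denominator = H - 1.3 = 28.3 - 1.3 = 27.0 m
Ratio = 13.7 / 27.0 = 0.50741
d = 59.1 * 0.50741^0.8 = 34.3 cm

34.3


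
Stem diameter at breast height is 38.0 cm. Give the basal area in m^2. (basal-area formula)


Formula: BA = pi * (DBH/2)^2 / 10000  (cm^2 to m^2)
Radius = DBH/2 = 38.0/2 = 19.0 cm
BA = pi * 19.0^2 / 10000
   = 1134.1149 cm^2 / 10000
   = 0.1134 m^2

0.1134


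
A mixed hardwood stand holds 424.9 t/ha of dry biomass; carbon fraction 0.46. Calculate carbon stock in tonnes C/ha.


Formula: Carbon Stock = Biomass * Carbon Fraction
C = 424.9 t/ha * 0.46
C = 195.5 t C/ha

195.5


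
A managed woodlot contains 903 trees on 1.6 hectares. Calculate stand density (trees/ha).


Formula: Stand Density = N_trees / Area_ha
Density = 903 trees / 1.6 ha
Density = 564 trees/ha

564


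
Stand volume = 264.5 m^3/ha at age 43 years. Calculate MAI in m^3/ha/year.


Formula: MAI = Total Volume / Stand Age
MAI = 264.5 m^3/ha / 43 years
MAI = 6.15 m^3/ha/year

6.15


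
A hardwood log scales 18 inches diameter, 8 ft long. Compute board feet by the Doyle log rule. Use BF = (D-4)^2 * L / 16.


Doyle: BF = (D - 4)^2 * L / 16
Adjusted diameter = 18 - 4 = 14 in
(D-4)^2 = 14^2 = 196
BF = 196 * 8 / 16 = 98 BF

98


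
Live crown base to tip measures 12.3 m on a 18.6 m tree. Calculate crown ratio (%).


Formula: Crown Ratio = (Crown Length / Total Height) * 100
CR = (12.3 m / 18.6 m) * 100
CR = 0.6613 * 100 = 66.1%

66.1


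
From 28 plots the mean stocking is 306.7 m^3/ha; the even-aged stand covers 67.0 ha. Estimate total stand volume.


Formula: Total Volume = Mean Volume per ha * Total Area
Total Volume = 306.7 m^3/ha * 67.0 ha
Total Volume = 20549 m^3

20549


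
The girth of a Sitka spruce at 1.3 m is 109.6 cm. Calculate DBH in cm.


Formula: DBH = C / pi
DBH = 109.6 / pi
pi = 3.14159...
DBH = 34.9 cm

34.9


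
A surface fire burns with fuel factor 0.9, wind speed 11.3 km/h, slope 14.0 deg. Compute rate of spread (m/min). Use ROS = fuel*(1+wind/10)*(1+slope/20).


Formula: ROS = fuel * (1 + wind/10) * (1 + slope/20)
Wind factor = 1 + 11.3/10 = 2.13
Slope factor = 1 + 14.0/20 = 1.7
ROS = 0.9 * 2.13 * 1.7 = 3.26 m/min

3.26


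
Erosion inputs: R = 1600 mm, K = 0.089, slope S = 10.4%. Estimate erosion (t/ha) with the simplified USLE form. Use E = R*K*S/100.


Formula: E = R * K * S / 100  (simplified USLE)
R * K = 1600 * 0.089 = 142.4
E = 142.4 * 10.4 / 100 = 14.81 t/ha

14.81


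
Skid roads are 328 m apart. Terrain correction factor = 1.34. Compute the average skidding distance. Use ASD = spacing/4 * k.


Formula: ASD = (spacing / 4) * correction
Uncorrected distance = spacing / 4 = 328 / 4 = 82 m
ASD = 82 * 1.34 = 110 m

110


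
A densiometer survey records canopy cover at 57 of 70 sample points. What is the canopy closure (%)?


Formula: Canopy closure = covered points / total points * 100
Closure = 57 / 70 * 100
Closure = 0.8143 * 100 = 81.4%

81.4


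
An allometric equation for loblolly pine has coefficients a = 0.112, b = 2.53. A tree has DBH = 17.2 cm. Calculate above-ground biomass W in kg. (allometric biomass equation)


Formula: W = a * DBH^b  (allometric power law)
DBH^b = 17.2^2.53 = 1336.2477
W = 0.112 * 1336.2477 = 149.7 kg

149.7


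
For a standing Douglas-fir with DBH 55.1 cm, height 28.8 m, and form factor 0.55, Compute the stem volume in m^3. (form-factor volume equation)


Formula: V = pi * (DBH/200)^2 * H * ff
Radius = DBH/200 = 55.1/200 = 0.2755 m
Radius^2 = 0.2755^2 = 0.07590025 m^2
V = pi * 0.07590025 * 28.8 * 0.55
V = 3.777 m^3

3.777


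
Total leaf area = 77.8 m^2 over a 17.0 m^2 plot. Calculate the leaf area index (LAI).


Formula: LAI = total leaf area / ground area  (dimensionless)
LAI = 77.8 m^2 / 17.0 m^2
LAI = 4.58

4.58


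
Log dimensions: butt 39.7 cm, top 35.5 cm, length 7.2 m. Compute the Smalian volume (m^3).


Smalian: V = (A1 + A2)/2 * L,  A = pi*(D/200)^2
A1 = pi*(39.7/200)^2 = 0.123786 m^2
A2 = pi*(35.5/200)^2 = 0.09898 m^2
V = (0.123786+0.09898)/2*7.2 = 0.802 m^3

0.802


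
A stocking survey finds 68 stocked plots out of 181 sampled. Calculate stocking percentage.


Formula: Stocking % = stocked plots / total plots * 100
Stocking = 68 / 181 * 100
Stocking = 0.3757 * 100 = 37.6%

37.6


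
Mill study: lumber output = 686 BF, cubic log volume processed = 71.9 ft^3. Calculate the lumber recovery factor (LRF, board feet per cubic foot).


Formula: LRF = Lumber Output (BF) / Log Input (ft^3)
LRF = 686 BF / 71.9 ft^3
LRF = 9.54 BF/ft^3

9.54


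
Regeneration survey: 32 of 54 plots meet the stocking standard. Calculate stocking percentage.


Formula: Stocking % = stocked plots / total plots * 100
Stocking = 32 / 54 * 100
Stocking = 0.5926 * 100 = 59.3%

59.3


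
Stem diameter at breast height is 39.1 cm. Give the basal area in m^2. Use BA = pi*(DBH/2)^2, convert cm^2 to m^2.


Formula: BA = pi * (DBH/2)^2 / 10000  (cm^2 to m^2)
Radius = DBH/2 = 39.1/2 = 19.55 cm
BA = pi * 19.55^2 / 10000
   = 1200.7246 cm^2 / 10000
   = 0.1201 m^2

0.1201


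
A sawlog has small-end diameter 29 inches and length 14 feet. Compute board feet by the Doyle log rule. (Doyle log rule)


Doyle: BF = (D - 4)^2 * L / 16
Adjusted diameter = 29 - 4 = 25 in
(D-4)^2 = 25^2 = 625
BF = 625 * 14 / 16 = 547 BF

547


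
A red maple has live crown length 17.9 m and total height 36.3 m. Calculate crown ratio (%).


Formula: Crown Ratio = (Crown Length / Total Height) * 100
CR = (17.9 m / 36.3 m) * 100
CR = 0.4931 * 100 = 49.3%

49.3


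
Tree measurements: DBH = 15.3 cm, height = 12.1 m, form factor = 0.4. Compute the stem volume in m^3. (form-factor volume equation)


Formula: V = pi * (DBH/200)^2 * H * ff
Radius = DBH/200 = 15.3/200 = 0.0765 m
Radius^2 = 0.0765^2 = 0.00585225 m^2
V = pi * 0.00585225 * 12.1 * 0.4
V = 0.089 m^3

0.089
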